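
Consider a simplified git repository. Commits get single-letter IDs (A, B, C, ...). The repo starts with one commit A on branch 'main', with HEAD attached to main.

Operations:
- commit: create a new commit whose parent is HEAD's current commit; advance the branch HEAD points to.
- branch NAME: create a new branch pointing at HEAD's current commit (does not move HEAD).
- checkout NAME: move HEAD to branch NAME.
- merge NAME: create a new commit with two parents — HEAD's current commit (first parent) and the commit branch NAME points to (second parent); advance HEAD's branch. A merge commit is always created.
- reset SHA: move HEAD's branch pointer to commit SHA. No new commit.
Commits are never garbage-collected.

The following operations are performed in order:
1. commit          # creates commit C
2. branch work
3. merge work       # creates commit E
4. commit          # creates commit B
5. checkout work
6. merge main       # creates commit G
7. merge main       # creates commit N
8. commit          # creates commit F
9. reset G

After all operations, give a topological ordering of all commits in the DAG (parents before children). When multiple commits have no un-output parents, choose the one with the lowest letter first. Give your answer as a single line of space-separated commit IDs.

Answer: A C E B G N F

Derivation:
After op 1 (commit): HEAD=main@C [main=C]
After op 2 (branch): HEAD=main@C [main=C work=C]
After op 3 (merge): HEAD=main@E [main=E work=C]
After op 4 (commit): HEAD=main@B [main=B work=C]
After op 5 (checkout): HEAD=work@C [main=B work=C]
After op 6 (merge): HEAD=work@G [main=B work=G]
After op 7 (merge): HEAD=work@N [main=B work=N]
After op 8 (commit): HEAD=work@F [main=B work=F]
After op 9 (reset): HEAD=work@G [main=B work=G]
commit A: parents=[]
commit B: parents=['E']
commit C: parents=['A']
commit E: parents=['C', 'C']
commit F: parents=['N']
commit G: parents=['C', 'B']
commit N: parents=['G', 'B']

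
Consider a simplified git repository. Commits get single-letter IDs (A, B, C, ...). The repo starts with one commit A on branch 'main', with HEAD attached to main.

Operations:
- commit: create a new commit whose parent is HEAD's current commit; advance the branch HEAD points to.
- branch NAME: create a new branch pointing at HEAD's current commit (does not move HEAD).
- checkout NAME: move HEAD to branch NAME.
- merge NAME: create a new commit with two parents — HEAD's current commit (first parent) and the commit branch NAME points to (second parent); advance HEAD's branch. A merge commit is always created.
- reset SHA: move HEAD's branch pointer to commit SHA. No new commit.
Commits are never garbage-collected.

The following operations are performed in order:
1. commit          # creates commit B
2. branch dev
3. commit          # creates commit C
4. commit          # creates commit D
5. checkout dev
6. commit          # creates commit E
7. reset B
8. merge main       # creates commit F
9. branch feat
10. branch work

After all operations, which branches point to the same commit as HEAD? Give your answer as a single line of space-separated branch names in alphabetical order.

Answer: dev feat work

Derivation:
After op 1 (commit): HEAD=main@B [main=B]
After op 2 (branch): HEAD=main@B [dev=B main=B]
After op 3 (commit): HEAD=main@C [dev=B main=C]
After op 4 (commit): HEAD=main@D [dev=B main=D]
After op 5 (checkout): HEAD=dev@B [dev=B main=D]
After op 6 (commit): HEAD=dev@E [dev=E main=D]
After op 7 (reset): HEAD=dev@B [dev=B main=D]
After op 8 (merge): HEAD=dev@F [dev=F main=D]
After op 9 (branch): HEAD=dev@F [dev=F feat=F main=D]
After op 10 (branch): HEAD=dev@F [dev=F feat=F main=D work=F]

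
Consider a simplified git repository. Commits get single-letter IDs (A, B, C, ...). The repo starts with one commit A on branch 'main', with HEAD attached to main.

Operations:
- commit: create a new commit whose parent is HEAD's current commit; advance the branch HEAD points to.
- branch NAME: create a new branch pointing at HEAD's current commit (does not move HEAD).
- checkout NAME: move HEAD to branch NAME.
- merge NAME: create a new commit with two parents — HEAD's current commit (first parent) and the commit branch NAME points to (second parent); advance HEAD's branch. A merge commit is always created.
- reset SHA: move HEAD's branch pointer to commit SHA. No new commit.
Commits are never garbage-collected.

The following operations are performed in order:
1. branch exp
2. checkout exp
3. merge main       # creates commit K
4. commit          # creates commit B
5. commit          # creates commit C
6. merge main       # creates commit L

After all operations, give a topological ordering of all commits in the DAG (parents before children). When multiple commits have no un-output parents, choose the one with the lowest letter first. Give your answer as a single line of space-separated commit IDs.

After op 1 (branch): HEAD=main@A [exp=A main=A]
After op 2 (checkout): HEAD=exp@A [exp=A main=A]
After op 3 (merge): HEAD=exp@K [exp=K main=A]
After op 4 (commit): HEAD=exp@B [exp=B main=A]
After op 5 (commit): HEAD=exp@C [exp=C main=A]
After op 6 (merge): HEAD=exp@L [exp=L main=A]
commit A: parents=[]
commit B: parents=['K']
commit C: parents=['B']
commit K: parents=['A', 'A']
commit L: parents=['C', 'A']

Answer: A K B C L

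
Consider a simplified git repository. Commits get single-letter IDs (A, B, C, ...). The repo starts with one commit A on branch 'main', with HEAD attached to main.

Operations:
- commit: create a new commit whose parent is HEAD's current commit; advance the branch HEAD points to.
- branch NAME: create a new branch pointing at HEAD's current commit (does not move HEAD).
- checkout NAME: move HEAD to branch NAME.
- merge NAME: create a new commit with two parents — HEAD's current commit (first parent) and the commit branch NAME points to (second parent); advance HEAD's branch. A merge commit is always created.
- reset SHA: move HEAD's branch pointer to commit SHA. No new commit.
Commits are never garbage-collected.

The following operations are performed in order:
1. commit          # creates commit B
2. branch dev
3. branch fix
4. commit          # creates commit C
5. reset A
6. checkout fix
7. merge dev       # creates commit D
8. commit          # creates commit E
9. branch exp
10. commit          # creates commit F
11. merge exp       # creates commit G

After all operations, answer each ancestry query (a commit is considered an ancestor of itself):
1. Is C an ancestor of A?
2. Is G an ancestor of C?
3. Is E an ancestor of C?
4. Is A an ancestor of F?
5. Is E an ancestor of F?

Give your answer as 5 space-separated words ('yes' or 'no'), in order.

After op 1 (commit): HEAD=main@B [main=B]
After op 2 (branch): HEAD=main@B [dev=B main=B]
After op 3 (branch): HEAD=main@B [dev=B fix=B main=B]
After op 4 (commit): HEAD=main@C [dev=B fix=B main=C]
After op 5 (reset): HEAD=main@A [dev=B fix=B main=A]
After op 6 (checkout): HEAD=fix@B [dev=B fix=B main=A]
After op 7 (merge): HEAD=fix@D [dev=B fix=D main=A]
After op 8 (commit): HEAD=fix@E [dev=B fix=E main=A]
After op 9 (branch): HEAD=fix@E [dev=B exp=E fix=E main=A]
After op 10 (commit): HEAD=fix@F [dev=B exp=E fix=F main=A]
After op 11 (merge): HEAD=fix@G [dev=B exp=E fix=G main=A]
ancestors(A) = {A}; C in? no
ancestors(C) = {A,B,C}; G in? no
ancestors(C) = {A,B,C}; E in? no
ancestors(F) = {A,B,D,E,F}; A in? yes
ancestors(F) = {A,B,D,E,F}; E in? yes

Answer: no no no yes yes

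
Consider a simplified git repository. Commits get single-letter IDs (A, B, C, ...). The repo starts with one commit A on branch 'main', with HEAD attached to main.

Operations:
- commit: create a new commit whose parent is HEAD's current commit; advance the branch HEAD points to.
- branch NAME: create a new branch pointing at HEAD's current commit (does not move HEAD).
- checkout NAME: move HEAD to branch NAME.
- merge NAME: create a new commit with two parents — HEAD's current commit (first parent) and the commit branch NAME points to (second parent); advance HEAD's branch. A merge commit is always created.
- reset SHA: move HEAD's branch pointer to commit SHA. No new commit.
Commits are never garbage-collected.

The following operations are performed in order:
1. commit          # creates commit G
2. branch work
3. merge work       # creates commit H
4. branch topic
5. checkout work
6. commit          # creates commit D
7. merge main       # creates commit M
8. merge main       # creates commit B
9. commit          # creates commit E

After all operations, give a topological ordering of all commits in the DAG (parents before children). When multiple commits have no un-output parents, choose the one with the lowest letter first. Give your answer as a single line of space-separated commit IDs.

Answer: A G D H M B E

Derivation:
After op 1 (commit): HEAD=main@G [main=G]
After op 2 (branch): HEAD=main@G [main=G work=G]
After op 3 (merge): HEAD=main@H [main=H work=G]
After op 4 (branch): HEAD=main@H [main=H topic=H work=G]
After op 5 (checkout): HEAD=work@G [main=H topic=H work=G]
After op 6 (commit): HEAD=work@D [main=H topic=H work=D]
After op 7 (merge): HEAD=work@M [main=H topic=H work=M]
After op 8 (merge): HEAD=work@B [main=H topic=H work=B]
After op 9 (commit): HEAD=work@E [main=H topic=H work=E]
commit A: parents=[]
commit B: parents=['M', 'H']
commit D: parents=['G']
commit E: parents=['B']
commit G: parents=['A']
commit H: parents=['G', 'G']
commit M: parents=['D', 'H']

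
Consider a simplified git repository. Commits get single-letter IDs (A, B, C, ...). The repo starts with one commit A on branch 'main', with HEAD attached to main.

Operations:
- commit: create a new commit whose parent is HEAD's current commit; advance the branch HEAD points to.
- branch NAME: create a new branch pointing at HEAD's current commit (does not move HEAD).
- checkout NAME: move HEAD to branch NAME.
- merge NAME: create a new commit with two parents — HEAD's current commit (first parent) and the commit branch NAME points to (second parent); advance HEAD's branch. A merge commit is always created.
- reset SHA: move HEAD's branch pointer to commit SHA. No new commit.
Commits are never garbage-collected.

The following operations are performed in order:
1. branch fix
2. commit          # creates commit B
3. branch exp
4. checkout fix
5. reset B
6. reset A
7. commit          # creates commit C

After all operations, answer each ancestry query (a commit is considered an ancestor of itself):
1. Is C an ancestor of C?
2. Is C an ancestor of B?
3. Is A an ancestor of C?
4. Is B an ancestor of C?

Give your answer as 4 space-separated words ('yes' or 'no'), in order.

Answer: yes no yes no

Derivation:
After op 1 (branch): HEAD=main@A [fix=A main=A]
After op 2 (commit): HEAD=main@B [fix=A main=B]
After op 3 (branch): HEAD=main@B [exp=B fix=A main=B]
After op 4 (checkout): HEAD=fix@A [exp=B fix=A main=B]
After op 5 (reset): HEAD=fix@B [exp=B fix=B main=B]
After op 6 (reset): HEAD=fix@A [exp=B fix=A main=B]
After op 7 (commit): HEAD=fix@C [exp=B fix=C main=B]
ancestors(C) = {A,C}; C in? yes
ancestors(B) = {A,B}; C in? no
ancestors(C) = {A,C}; A in? yes
ancestors(C) = {A,C}; B in? no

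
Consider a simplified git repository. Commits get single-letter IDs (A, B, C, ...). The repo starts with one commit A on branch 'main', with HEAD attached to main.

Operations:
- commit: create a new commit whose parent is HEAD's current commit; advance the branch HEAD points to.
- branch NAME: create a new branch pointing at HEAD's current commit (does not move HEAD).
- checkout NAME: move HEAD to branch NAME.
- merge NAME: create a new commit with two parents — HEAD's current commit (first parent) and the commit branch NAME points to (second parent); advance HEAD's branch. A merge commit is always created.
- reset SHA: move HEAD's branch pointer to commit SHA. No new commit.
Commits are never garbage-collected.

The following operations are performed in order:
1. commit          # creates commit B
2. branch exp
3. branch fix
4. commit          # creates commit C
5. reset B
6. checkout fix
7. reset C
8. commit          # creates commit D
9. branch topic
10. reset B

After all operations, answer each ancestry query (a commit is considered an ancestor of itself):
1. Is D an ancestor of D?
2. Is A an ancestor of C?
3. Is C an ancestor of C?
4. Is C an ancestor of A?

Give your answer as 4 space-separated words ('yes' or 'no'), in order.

Answer: yes yes yes no

Derivation:
After op 1 (commit): HEAD=main@B [main=B]
After op 2 (branch): HEAD=main@B [exp=B main=B]
After op 3 (branch): HEAD=main@B [exp=B fix=B main=B]
After op 4 (commit): HEAD=main@C [exp=B fix=B main=C]
After op 5 (reset): HEAD=main@B [exp=B fix=B main=B]
After op 6 (checkout): HEAD=fix@B [exp=B fix=B main=B]
After op 7 (reset): HEAD=fix@C [exp=B fix=C main=B]
After op 8 (commit): HEAD=fix@D [exp=B fix=D main=B]
After op 9 (branch): HEAD=fix@D [exp=B fix=D main=B topic=D]
After op 10 (reset): HEAD=fix@B [exp=B fix=B main=B topic=D]
ancestors(D) = {A,B,C,D}; D in? yes
ancestors(C) = {A,B,C}; A in? yes
ancestors(C) = {A,B,C}; C in? yes
ancestors(A) = {A}; C in? no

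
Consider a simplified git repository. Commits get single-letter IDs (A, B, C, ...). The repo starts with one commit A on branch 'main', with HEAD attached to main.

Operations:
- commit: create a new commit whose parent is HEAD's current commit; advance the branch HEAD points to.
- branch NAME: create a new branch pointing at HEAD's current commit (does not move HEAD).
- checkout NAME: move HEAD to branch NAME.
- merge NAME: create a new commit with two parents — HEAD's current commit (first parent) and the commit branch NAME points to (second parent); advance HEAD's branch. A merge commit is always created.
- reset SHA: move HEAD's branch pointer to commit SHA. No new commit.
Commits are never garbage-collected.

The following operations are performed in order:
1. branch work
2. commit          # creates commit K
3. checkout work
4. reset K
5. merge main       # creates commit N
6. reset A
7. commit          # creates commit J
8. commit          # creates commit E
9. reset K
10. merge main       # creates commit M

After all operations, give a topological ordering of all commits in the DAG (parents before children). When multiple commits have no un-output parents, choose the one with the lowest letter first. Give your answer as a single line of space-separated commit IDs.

After op 1 (branch): HEAD=main@A [main=A work=A]
After op 2 (commit): HEAD=main@K [main=K work=A]
After op 3 (checkout): HEAD=work@A [main=K work=A]
After op 4 (reset): HEAD=work@K [main=K work=K]
After op 5 (merge): HEAD=work@N [main=K work=N]
After op 6 (reset): HEAD=work@A [main=K work=A]
After op 7 (commit): HEAD=work@J [main=K work=J]
After op 8 (commit): HEAD=work@E [main=K work=E]
After op 9 (reset): HEAD=work@K [main=K work=K]
After op 10 (merge): HEAD=work@M [main=K work=M]
commit A: parents=[]
commit E: parents=['J']
commit J: parents=['A']
commit K: parents=['A']
commit M: parents=['K', 'K']
commit N: parents=['K', 'K']

Answer: A J E K M N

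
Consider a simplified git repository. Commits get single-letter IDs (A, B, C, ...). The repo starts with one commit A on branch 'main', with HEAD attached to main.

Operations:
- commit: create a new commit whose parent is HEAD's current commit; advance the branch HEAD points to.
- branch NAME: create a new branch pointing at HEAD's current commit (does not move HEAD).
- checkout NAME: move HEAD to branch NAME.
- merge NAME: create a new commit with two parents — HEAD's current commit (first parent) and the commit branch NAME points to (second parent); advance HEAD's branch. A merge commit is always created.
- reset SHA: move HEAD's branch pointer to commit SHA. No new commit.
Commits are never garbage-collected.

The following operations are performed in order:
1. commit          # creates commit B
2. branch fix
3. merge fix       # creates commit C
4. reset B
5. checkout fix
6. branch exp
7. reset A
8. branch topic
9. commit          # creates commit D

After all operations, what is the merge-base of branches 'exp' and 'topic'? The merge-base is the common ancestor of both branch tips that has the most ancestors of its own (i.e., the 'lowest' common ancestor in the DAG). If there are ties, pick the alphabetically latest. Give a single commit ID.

After op 1 (commit): HEAD=main@B [main=B]
After op 2 (branch): HEAD=main@B [fix=B main=B]
After op 3 (merge): HEAD=main@C [fix=B main=C]
After op 4 (reset): HEAD=main@B [fix=B main=B]
After op 5 (checkout): HEAD=fix@B [fix=B main=B]
After op 6 (branch): HEAD=fix@B [exp=B fix=B main=B]
After op 7 (reset): HEAD=fix@A [exp=B fix=A main=B]
After op 8 (branch): HEAD=fix@A [exp=B fix=A main=B topic=A]
After op 9 (commit): HEAD=fix@D [exp=B fix=D main=B topic=A]
ancestors(exp=B): ['A', 'B']
ancestors(topic=A): ['A']
common: ['A']

Answer: A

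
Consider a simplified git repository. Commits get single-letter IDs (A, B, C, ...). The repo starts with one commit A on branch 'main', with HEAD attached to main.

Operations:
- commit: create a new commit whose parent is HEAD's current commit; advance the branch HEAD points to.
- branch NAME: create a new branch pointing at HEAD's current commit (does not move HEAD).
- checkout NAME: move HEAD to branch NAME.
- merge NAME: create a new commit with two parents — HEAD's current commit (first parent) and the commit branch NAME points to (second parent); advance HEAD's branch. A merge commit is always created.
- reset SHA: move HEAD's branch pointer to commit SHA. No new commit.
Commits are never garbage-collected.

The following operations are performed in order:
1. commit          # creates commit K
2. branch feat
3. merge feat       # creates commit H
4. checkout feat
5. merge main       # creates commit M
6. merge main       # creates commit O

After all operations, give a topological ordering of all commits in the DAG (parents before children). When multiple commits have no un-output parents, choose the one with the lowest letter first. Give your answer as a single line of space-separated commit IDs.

After op 1 (commit): HEAD=main@K [main=K]
After op 2 (branch): HEAD=main@K [feat=K main=K]
After op 3 (merge): HEAD=main@H [feat=K main=H]
After op 4 (checkout): HEAD=feat@K [feat=K main=H]
After op 5 (merge): HEAD=feat@M [feat=M main=H]
After op 6 (merge): HEAD=feat@O [feat=O main=H]
commit A: parents=[]
commit H: parents=['K', 'K']
commit K: parents=['A']
commit M: parents=['K', 'H']
commit O: parents=['M', 'H']

Answer: A K H M O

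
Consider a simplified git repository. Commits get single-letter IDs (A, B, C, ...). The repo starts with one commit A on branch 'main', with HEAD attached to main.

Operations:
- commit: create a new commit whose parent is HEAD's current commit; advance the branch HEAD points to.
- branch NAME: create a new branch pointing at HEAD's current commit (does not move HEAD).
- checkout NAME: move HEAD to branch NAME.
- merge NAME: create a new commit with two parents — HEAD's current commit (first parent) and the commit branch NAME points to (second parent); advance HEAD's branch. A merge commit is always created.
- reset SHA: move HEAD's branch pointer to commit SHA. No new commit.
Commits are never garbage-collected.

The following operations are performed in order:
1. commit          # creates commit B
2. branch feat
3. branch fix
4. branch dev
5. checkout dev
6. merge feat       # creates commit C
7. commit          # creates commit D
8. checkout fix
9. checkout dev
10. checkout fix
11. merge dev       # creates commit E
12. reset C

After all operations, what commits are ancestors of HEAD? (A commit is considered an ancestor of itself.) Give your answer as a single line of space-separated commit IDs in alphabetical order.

Answer: A B C

Derivation:
After op 1 (commit): HEAD=main@B [main=B]
After op 2 (branch): HEAD=main@B [feat=B main=B]
After op 3 (branch): HEAD=main@B [feat=B fix=B main=B]
After op 4 (branch): HEAD=main@B [dev=B feat=B fix=B main=B]
After op 5 (checkout): HEAD=dev@B [dev=B feat=B fix=B main=B]
After op 6 (merge): HEAD=dev@C [dev=C feat=B fix=B main=B]
After op 7 (commit): HEAD=dev@D [dev=D feat=B fix=B main=B]
After op 8 (checkout): HEAD=fix@B [dev=D feat=B fix=B main=B]
After op 9 (checkout): HEAD=dev@D [dev=D feat=B fix=B main=B]
After op 10 (checkout): HEAD=fix@B [dev=D feat=B fix=B main=B]
After op 11 (merge): HEAD=fix@E [dev=D feat=B fix=E main=B]
After op 12 (reset): HEAD=fix@C [dev=D feat=B fix=C main=B]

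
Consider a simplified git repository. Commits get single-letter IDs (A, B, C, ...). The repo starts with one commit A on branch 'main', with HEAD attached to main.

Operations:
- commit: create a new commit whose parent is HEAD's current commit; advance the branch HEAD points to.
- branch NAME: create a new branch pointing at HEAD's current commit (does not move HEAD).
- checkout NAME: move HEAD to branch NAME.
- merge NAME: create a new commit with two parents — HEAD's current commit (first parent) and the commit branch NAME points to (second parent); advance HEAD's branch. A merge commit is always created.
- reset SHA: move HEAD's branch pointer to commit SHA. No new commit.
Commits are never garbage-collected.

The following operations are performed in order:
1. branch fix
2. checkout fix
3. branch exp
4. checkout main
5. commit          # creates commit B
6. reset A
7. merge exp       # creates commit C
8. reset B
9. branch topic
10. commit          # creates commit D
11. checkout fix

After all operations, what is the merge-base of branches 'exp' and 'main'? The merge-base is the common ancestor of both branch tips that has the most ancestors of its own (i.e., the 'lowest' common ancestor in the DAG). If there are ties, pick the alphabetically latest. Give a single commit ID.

Answer: A

Derivation:
After op 1 (branch): HEAD=main@A [fix=A main=A]
After op 2 (checkout): HEAD=fix@A [fix=A main=A]
After op 3 (branch): HEAD=fix@A [exp=A fix=A main=A]
After op 4 (checkout): HEAD=main@A [exp=A fix=A main=A]
After op 5 (commit): HEAD=main@B [exp=A fix=A main=B]
After op 6 (reset): HEAD=main@A [exp=A fix=A main=A]
After op 7 (merge): HEAD=main@C [exp=A fix=A main=C]
After op 8 (reset): HEAD=main@B [exp=A fix=A main=B]
After op 9 (branch): HEAD=main@B [exp=A fix=A main=B topic=B]
After op 10 (commit): HEAD=main@D [exp=A fix=A main=D topic=B]
After op 11 (checkout): HEAD=fix@A [exp=A fix=A main=D topic=B]
ancestors(exp=A): ['A']
ancestors(main=D): ['A', 'B', 'D']
common: ['A']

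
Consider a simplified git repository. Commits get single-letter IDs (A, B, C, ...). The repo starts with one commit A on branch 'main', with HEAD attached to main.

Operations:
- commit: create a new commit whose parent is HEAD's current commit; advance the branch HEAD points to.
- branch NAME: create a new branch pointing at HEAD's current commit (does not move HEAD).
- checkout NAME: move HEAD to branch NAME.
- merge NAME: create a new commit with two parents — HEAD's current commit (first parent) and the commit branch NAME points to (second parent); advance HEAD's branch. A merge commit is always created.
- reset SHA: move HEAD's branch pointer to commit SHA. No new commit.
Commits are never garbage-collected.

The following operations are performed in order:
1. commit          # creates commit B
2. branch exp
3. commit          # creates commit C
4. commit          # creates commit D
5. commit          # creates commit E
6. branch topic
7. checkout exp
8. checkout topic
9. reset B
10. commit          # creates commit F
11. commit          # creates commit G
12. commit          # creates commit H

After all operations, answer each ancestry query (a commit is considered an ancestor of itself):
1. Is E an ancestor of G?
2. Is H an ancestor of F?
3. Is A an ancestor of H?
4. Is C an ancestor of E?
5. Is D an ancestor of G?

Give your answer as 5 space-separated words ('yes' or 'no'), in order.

Answer: no no yes yes no

Derivation:
After op 1 (commit): HEAD=main@B [main=B]
After op 2 (branch): HEAD=main@B [exp=B main=B]
After op 3 (commit): HEAD=main@C [exp=B main=C]
After op 4 (commit): HEAD=main@D [exp=B main=D]
After op 5 (commit): HEAD=main@E [exp=B main=E]
After op 6 (branch): HEAD=main@E [exp=B main=E topic=E]
After op 7 (checkout): HEAD=exp@B [exp=B main=E topic=E]
After op 8 (checkout): HEAD=topic@E [exp=B main=E topic=E]
After op 9 (reset): HEAD=topic@B [exp=B main=E topic=B]
After op 10 (commit): HEAD=topic@F [exp=B main=E topic=F]
After op 11 (commit): HEAD=topic@G [exp=B main=E topic=G]
After op 12 (commit): HEAD=topic@H [exp=B main=E topic=H]
ancestors(G) = {A,B,F,G}; E in? no
ancestors(F) = {A,B,F}; H in? no
ancestors(H) = {A,B,F,G,H}; A in? yes
ancestors(E) = {A,B,C,D,E}; C in? yes
ancestors(G) = {A,B,F,G}; D in? no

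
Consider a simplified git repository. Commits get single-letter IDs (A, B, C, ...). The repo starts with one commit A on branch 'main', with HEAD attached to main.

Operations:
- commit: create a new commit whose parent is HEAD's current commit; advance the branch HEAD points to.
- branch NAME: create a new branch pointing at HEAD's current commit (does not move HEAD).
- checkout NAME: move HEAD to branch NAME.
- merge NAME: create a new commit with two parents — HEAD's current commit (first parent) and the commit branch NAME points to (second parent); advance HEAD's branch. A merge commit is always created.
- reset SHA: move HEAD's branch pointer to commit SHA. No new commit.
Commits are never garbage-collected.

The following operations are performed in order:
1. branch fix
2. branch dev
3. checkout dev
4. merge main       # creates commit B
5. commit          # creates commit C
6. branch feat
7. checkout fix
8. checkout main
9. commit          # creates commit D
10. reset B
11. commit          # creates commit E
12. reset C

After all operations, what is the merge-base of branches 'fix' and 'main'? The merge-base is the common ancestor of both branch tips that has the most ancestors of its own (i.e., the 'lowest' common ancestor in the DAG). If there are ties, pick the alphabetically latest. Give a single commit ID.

Answer: A

Derivation:
After op 1 (branch): HEAD=main@A [fix=A main=A]
After op 2 (branch): HEAD=main@A [dev=A fix=A main=A]
After op 3 (checkout): HEAD=dev@A [dev=A fix=A main=A]
After op 4 (merge): HEAD=dev@B [dev=B fix=A main=A]
After op 5 (commit): HEAD=dev@C [dev=C fix=A main=A]
After op 6 (branch): HEAD=dev@C [dev=C feat=C fix=A main=A]
After op 7 (checkout): HEAD=fix@A [dev=C feat=C fix=A main=A]
After op 8 (checkout): HEAD=main@A [dev=C feat=C fix=A main=A]
After op 9 (commit): HEAD=main@D [dev=C feat=C fix=A main=D]
After op 10 (reset): HEAD=main@B [dev=C feat=C fix=A main=B]
After op 11 (commit): HEAD=main@E [dev=C feat=C fix=A main=E]
After op 12 (reset): HEAD=main@C [dev=C feat=C fix=A main=C]
ancestors(fix=A): ['A']
ancestors(main=C): ['A', 'B', 'C']
common: ['A']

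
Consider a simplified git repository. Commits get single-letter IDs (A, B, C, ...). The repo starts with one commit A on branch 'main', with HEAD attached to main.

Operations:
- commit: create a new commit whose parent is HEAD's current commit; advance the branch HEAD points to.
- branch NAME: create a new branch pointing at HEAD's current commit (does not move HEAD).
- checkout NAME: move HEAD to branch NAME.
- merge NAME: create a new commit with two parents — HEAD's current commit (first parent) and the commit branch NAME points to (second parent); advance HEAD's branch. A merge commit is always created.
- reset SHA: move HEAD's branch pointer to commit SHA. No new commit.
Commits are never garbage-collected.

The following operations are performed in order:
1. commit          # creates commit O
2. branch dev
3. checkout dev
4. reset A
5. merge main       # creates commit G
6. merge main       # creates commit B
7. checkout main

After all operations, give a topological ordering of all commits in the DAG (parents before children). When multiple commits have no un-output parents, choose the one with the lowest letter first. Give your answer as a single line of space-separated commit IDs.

After op 1 (commit): HEAD=main@O [main=O]
After op 2 (branch): HEAD=main@O [dev=O main=O]
After op 3 (checkout): HEAD=dev@O [dev=O main=O]
After op 4 (reset): HEAD=dev@A [dev=A main=O]
After op 5 (merge): HEAD=dev@G [dev=G main=O]
After op 6 (merge): HEAD=dev@B [dev=B main=O]
After op 7 (checkout): HEAD=main@O [dev=B main=O]
commit A: parents=[]
commit B: parents=['G', 'O']
commit G: parents=['A', 'O']
commit O: parents=['A']

Answer: A O G B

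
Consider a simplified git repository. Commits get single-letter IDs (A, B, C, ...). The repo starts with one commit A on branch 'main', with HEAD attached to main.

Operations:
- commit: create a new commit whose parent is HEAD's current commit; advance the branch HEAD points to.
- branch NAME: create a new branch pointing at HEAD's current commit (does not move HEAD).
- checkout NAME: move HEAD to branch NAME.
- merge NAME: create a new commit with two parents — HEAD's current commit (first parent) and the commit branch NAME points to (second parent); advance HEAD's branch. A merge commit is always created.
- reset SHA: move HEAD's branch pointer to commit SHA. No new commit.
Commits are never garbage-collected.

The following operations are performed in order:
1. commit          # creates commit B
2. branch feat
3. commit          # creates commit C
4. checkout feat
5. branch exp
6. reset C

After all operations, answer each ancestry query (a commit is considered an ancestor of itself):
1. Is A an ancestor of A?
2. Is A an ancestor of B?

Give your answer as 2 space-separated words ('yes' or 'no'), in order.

Answer: yes yes

Derivation:
After op 1 (commit): HEAD=main@B [main=B]
After op 2 (branch): HEAD=main@B [feat=B main=B]
After op 3 (commit): HEAD=main@C [feat=B main=C]
After op 4 (checkout): HEAD=feat@B [feat=B main=C]
After op 5 (branch): HEAD=feat@B [exp=B feat=B main=C]
After op 6 (reset): HEAD=feat@C [exp=B feat=C main=C]
ancestors(A) = {A}; A in? yes
ancestors(B) = {A,B}; A in? yes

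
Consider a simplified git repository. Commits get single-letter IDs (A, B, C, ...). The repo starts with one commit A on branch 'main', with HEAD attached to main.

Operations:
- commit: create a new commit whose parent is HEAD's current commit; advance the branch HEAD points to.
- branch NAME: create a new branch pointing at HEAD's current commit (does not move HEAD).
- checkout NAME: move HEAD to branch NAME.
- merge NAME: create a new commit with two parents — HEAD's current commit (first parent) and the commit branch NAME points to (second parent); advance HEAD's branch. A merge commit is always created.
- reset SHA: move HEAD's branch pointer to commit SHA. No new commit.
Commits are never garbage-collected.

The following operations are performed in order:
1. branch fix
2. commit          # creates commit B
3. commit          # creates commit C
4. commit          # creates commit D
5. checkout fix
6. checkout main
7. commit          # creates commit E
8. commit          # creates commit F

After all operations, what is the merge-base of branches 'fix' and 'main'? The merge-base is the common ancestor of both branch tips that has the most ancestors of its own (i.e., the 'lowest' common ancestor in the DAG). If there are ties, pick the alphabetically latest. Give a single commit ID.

Answer: A

Derivation:
After op 1 (branch): HEAD=main@A [fix=A main=A]
After op 2 (commit): HEAD=main@B [fix=A main=B]
After op 3 (commit): HEAD=main@C [fix=A main=C]
After op 4 (commit): HEAD=main@D [fix=A main=D]
After op 5 (checkout): HEAD=fix@A [fix=A main=D]
After op 6 (checkout): HEAD=main@D [fix=A main=D]
After op 7 (commit): HEAD=main@E [fix=A main=E]
After op 8 (commit): HEAD=main@F [fix=A main=F]
ancestors(fix=A): ['A']
ancestors(main=F): ['A', 'B', 'C', 'D', 'E', 'F']
common: ['A']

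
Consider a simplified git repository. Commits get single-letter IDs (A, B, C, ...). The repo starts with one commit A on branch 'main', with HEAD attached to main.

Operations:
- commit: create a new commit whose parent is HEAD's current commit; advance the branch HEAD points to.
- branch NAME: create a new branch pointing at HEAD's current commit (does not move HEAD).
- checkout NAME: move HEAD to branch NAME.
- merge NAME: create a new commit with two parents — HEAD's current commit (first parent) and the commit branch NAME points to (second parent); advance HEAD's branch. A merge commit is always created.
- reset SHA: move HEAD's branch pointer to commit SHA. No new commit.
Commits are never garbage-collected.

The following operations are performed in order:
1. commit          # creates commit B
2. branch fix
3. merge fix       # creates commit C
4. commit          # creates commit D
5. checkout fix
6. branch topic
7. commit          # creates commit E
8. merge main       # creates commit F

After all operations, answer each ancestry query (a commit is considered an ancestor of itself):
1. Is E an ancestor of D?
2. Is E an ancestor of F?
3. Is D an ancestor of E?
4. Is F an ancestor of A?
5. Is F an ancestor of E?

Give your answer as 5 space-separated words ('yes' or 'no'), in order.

Answer: no yes no no no

Derivation:
After op 1 (commit): HEAD=main@B [main=B]
After op 2 (branch): HEAD=main@B [fix=B main=B]
After op 3 (merge): HEAD=main@C [fix=B main=C]
After op 4 (commit): HEAD=main@D [fix=B main=D]
After op 5 (checkout): HEAD=fix@B [fix=B main=D]
After op 6 (branch): HEAD=fix@B [fix=B main=D topic=B]
After op 7 (commit): HEAD=fix@E [fix=E main=D topic=B]
After op 8 (merge): HEAD=fix@F [fix=F main=D topic=B]
ancestors(D) = {A,B,C,D}; E in? no
ancestors(F) = {A,B,C,D,E,F}; E in? yes
ancestors(E) = {A,B,E}; D in? no
ancestors(A) = {A}; F in? no
ancestors(E) = {A,B,E}; F in? no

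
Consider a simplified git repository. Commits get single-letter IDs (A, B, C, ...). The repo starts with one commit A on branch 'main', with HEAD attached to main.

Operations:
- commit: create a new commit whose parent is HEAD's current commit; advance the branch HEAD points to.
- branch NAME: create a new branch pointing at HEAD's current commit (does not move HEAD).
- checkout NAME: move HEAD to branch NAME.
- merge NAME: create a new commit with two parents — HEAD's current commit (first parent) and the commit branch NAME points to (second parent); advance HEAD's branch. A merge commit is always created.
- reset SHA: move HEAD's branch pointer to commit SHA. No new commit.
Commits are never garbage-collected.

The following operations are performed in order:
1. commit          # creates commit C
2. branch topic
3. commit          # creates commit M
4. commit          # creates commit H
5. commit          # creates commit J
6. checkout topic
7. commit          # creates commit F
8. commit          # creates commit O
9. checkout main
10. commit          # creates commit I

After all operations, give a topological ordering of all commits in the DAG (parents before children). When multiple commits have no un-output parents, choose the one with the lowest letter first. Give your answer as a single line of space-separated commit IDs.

Answer: A C F M H J I O

Derivation:
After op 1 (commit): HEAD=main@C [main=C]
After op 2 (branch): HEAD=main@C [main=C topic=C]
After op 3 (commit): HEAD=main@M [main=M topic=C]
After op 4 (commit): HEAD=main@H [main=H topic=C]
After op 5 (commit): HEAD=main@J [main=J topic=C]
After op 6 (checkout): HEAD=topic@C [main=J topic=C]
After op 7 (commit): HEAD=topic@F [main=J topic=F]
After op 8 (commit): HEAD=topic@O [main=J topic=O]
After op 9 (checkout): HEAD=main@J [main=J topic=O]
After op 10 (commit): HEAD=main@I [main=I topic=O]
commit A: parents=[]
commit C: parents=['A']
commit F: parents=['C']
commit H: parents=['M']
commit I: parents=['J']
commit J: parents=['H']
commit M: parents=['C']
commit O: parents=['F']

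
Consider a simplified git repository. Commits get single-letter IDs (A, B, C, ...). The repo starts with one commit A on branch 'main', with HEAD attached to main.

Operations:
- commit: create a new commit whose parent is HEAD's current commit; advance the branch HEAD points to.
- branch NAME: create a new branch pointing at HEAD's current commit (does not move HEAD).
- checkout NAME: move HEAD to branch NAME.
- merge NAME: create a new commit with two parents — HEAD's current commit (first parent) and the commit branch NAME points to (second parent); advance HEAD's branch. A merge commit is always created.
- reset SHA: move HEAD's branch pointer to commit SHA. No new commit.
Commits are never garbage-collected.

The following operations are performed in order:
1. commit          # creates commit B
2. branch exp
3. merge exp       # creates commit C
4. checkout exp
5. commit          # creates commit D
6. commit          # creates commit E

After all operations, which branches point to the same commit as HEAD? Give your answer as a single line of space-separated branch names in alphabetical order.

After op 1 (commit): HEAD=main@B [main=B]
After op 2 (branch): HEAD=main@B [exp=B main=B]
After op 3 (merge): HEAD=main@C [exp=B main=C]
After op 4 (checkout): HEAD=exp@B [exp=B main=C]
After op 5 (commit): HEAD=exp@D [exp=D main=C]
After op 6 (commit): HEAD=exp@E [exp=E main=C]

Answer: exp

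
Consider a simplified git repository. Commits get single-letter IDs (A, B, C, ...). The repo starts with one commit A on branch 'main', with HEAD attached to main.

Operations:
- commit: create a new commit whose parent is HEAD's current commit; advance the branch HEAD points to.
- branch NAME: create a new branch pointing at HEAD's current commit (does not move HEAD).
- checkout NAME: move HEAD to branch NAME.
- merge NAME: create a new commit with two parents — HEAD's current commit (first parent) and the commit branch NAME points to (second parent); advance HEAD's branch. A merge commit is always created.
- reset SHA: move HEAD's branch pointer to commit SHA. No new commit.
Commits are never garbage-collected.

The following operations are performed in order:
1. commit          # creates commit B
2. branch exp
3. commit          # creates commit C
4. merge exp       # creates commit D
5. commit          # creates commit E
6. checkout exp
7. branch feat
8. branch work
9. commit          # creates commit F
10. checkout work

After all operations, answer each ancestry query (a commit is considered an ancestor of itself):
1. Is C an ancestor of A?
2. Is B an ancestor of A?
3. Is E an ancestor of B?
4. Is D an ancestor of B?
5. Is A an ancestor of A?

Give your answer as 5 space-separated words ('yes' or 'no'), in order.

Answer: no no no no yes

Derivation:
After op 1 (commit): HEAD=main@B [main=B]
After op 2 (branch): HEAD=main@B [exp=B main=B]
After op 3 (commit): HEAD=main@C [exp=B main=C]
After op 4 (merge): HEAD=main@D [exp=B main=D]
After op 5 (commit): HEAD=main@E [exp=B main=E]
After op 6 (checkout): HEAD=exp@B [exp=B main=E]
After op 7 (branch): HEAD=exp@B [exp=B feat=B main=E]
After op 8 (branch): HEAD=exp@B [exp=B feat=B main=E work=B]
After op 9 (commit): HEAD=exp@F [exp=F feat=B main=E work=B]
After op 10 (checkout): HEAD=work@B [exp=F feat=B main=E work=B]
ancestors(A) = {A}; C in? no
ancestors(A) = {A}; B in? no
ancestors(B) = {A,B}; E in? no
ancestors(B) = {A,B}; D in? no
ancestors(A) = {A}; A in? yes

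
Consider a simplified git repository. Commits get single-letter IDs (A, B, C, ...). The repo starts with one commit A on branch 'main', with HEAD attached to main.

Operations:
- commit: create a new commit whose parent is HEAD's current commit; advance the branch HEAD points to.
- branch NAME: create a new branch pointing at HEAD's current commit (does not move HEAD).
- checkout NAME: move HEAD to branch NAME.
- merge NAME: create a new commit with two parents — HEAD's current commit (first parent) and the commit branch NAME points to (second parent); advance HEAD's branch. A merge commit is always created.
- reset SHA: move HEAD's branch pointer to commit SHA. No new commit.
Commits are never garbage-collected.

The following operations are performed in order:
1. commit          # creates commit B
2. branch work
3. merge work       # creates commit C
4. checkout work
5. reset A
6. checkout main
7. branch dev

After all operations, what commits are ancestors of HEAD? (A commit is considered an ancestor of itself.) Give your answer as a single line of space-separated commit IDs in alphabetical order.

Answer: A B C

Derivation:
After op 1 (commit): HEAD=main@B [main=B]
After op 2 (branch): HEAD=main@B [main=B work=B]
After op 3 (merge): HEAD=main@C [main=C work=B]
After op 4 (checkout): HEAD=work@B [main=C work=B]
After op 5 (reset): HEAD=work@A [main=C work=A]
After op 6 (checkout): HEAD=main@C [main=C work=A]
After op 7 (branch): HEAD=main@C [dev=C main=C work=A]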